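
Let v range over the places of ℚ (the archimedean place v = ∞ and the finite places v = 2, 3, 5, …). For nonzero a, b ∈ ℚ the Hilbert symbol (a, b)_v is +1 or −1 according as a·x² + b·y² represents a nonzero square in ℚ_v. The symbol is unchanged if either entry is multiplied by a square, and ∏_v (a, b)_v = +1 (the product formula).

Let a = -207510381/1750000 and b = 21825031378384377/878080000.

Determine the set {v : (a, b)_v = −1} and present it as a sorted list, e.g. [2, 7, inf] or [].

Mod squares: a ≡ -1547, b ≡ 119. Check v ∈ {∞, 2, 3, 5, 7, 11, 13, 17, 19}.
v=19: a=19^2·(≡1), b=19^0·(≡4) mod 19; (1|19)=+1, (4|19)=+1; (−1)^{2·0·9}·(+1)^0·(+1)^2 = +1.
v=5: a=5^-6·(≡2), b=5^-4·(≡4) mod 5; (2|5)=-1, (4|5)=+1; (−1)^{-6·-4·2}·(-1)^-4·(+1)^-6 = +1.
v=2: v_2(a)=-4, v_2(b)=-12; units ≡ 5, 7 (mod 8); ε·ε+αω+βω = 0·1+-4·0+-12·1 ≡ 0  ⇒  (a,b)_2 = +1.
v=13: a=13^1·(≡5), b=13^2·(≡11) mod 13; (5|13)=-1, (11|13)=-1; (−1)^{1·2·6}·(-1)^2·(-1)^1 = -1.
v=11: a=11^0·(≡1), b=11^2·(≡1) mod 11; (1|11)=+1, (1|11)=+1; (−1)^{0·2·5}·(+1)^2·(+1)^0 = +1.
v=7: a=7^-1·(≡3), b=7^-3·(≡5) mod 7; (3|7)=-1, (5|7)=-1; (−1)^{-1·-3·3}·(-1)^-3·(-1)^-1 = -1.
v=17: a=17^3·(≡14), b=17^9·(≡7) mod 17; (14|17)=-1, (7|17)=-1; (−1)^{3·9·8}·(-1)^9·(-1)^3 = +1.
v=3: a=3^2·(≡1), b=3^2·(≡2) mod 3; (1|3)=+1, (2|3)=-1; (−1)^{2·2·1}·(+1)^2·(-1)^2 = +1.
v=∞: -1547 < 0 and 119 > 0  ⇒  (a,b)_∞ = +1.
Ram(-1547, 119) = {7, 13}; no ℚ_7-point on the conic.

[7, 13]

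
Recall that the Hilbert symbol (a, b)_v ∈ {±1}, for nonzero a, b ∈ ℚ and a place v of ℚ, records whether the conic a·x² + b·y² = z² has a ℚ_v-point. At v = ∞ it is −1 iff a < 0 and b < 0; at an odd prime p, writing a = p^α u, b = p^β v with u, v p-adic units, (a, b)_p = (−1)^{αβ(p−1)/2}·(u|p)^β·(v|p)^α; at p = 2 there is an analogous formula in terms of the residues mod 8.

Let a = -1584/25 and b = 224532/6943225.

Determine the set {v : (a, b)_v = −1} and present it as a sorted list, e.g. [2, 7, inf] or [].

(a, b) ≡ (-11, 77) mod (ℚ^×)²; places V = {2, 3, 5, 7, 11, 17, 31, ∞}.
(a,b)_11: α=1, u≡7; β=1, v≡6 (mod 11); (7|11)=-1, (6|11)=-1; sign (−1)^1·-1^1·-1^1 = -1.
(a,b)_17: α=0, u≡6; β=-2, v≡16 (mod 17); (6|17)=-1, (16|17)=+1; sign (−1)^0·-1^-2·+1^0 = +1.
(a,b)_3: α=2, u≡1; β=6, v≡2 (mod 3); (1|3)=+1, (2|3)=-1; sign (−1)^0·+1^6·-1^2 = +1.
(a,b)_7: α=0, u≡3; β=1, v≡1 (mod 7); (3|7)=-1, (1|7)=+1; sign (−1)^0·-1^1·+1^0 = -1.
(a,b)_∞: sgn(-11)=−, sgn(77)=+, so +1.
(a,b)_31: α=0, u≡16; β=-2, v≡15 (mod 31); (16|31)=+1, (15|31)=-1; sign (−1)^0·+1^-2·-1^0 = +1.
(a,b)_5: α=-2, u≡1; β=-2, v≡3 (mod 5); (1|5)=+1, (3|5)=-1; sign (−1)^0·+1^-2·-1^-2 = +1.
(a,b)_2: α=4, β=2; u≡5, v≡5 (mod 8); ε(u)ε(v)=0·0, αω(v)=4·1, βω(u)=2·1; sum ≡ 0  ⇒  +1.
(-11, 77 / ℚ) ramifies at {7, 11}: a division algebra.

[7, 11]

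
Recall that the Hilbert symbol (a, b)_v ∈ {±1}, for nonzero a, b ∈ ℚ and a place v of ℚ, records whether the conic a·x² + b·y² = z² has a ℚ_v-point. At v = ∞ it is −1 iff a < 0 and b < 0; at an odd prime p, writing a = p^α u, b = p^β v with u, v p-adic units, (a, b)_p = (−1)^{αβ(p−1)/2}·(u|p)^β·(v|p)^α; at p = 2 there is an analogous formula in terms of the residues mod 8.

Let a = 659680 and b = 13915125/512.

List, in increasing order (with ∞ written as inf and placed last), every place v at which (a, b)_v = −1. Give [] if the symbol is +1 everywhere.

Mod squares: a ≡ 41230, b ≡ 123690. Check v ∈ {∞, 2, 3, 5, 7, 19, 31}.
v=7: a=7^1·(≡6), b=7^1·(≡1) mod 7; (6|7)=-1, (1|7)=+1; (−1)^{1·1·3}·(-1)^1·(+1)^1 = +1.
v=∞: 41230 > 0 and 123690 > 0  ⇒  (a,b)_∞ = +1.
v=5: a=5^1·(≡1), b=5^3·(≡3) mod 5; (1|5)=+1, (3|5)=-1; (−1)^{1·3·2}·(+1)^3·(-1)^1 = -1.
v=2: v_2(a)=5, v_2(b)=-9; units ≡ 7, 5 (mod 8); ε·ε+αω+βω = 1·0+5·1+-9·0 ≡ 1  ⇒  (a,b)_2 = -1.
v=3: a=3^0·(≡1), b=3^3·(≡1) mod 3; (1|3)=+1, (1|3)=+1; (−1)^{0·3·1}·(+1)^3·(+1)^0 = +1.
v=19: a=19^1·(≡7), b=19^1·(≡18) mod 19; (7|19)=+1, (18|19)=-1; (−1)^{1·1·9}·(+1)^1·(-1)^1 = +1.
v=31: a=31^1·(≡14), b=31^1·(≡21) mod 31; (14|31)=+1, (21|31)=-1; (−1)^{1·1·15}·(+1)^1·(-1)^1 = +1.
|Ram(41230, 123690)| = 2, even; anisotropic at {2, 5}.

[2, 5]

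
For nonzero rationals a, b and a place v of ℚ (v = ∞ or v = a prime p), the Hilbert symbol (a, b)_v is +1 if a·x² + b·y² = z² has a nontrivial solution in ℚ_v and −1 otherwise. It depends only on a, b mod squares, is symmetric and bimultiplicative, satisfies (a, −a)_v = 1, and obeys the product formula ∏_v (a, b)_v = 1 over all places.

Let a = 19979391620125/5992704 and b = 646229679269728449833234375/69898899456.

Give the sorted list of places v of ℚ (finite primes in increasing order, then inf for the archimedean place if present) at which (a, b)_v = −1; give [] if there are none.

[5, 31]

Mod squares: a ≡ 85405, b ≡ 23. Check v ∈ {∞, 2, 3, 5, 7, 13, 17, 19, 23, 29, 31}.
v=∞: 85405 > 0 and 23 > 0  ⇒  (a,b)_∞ = +1.
v=29: a=29^1·(≡16), b=29^2·(≡20) mod 29; (16|29)=+1, (20|29)=+1; (−1)^{1·2·14}·(+1)^2·(+1)^1 = +1.
v=31: a=31^1·(≡13), b=31^2·(≡17) mod 31; (13|31)=-1, (17|31)=-1; (−1)^{1·2·15}·(-1)^2·(-1)^1 = -1.
v=5: a=5^3·(≡4), b=5^6·(≡2) mod 5; (4|5)=+1, (2|5)=-1; (−1)^{3·6·2}·(+1)^6·(-1)^3 = -1.
v=13: a=13^0·(≡5), b=13^2·(≡9) mod 13; (5|13)=-1, (9|13)=+1; (−1)^{0·2·6}·(-1)^2·(+1)^0 = +1.
v=17: a=17^-2·(≡6), b=17^-2·(≡6) mod 17; (6|17)=-1, (6|17)=-1; (−1)^{-2·-2·8}·(-1)^-2·(-1)^-2 = +1.
v=7: a=7^2·(≡3), b=7^0·(≡1) mod 7; (3|7)=-1, (1|7)=+1; (−1)^{2·0·3}·(-1)^0·(+1)^2 = +1.
v=2: v_2(a)=-8, v_2(b)=-12; units ≡ 5, 7 (mod 8); ε·ε+αω+βω = 0·1+-8·0+-12·1 ≡ 0  ⇒  (a,b)_2 = +1.
v=19: a=19^3·(≡5), b=19^6·(≡1) mod 19; (5|19)=+1, (1|19)=+1; (−1)^{3·6·9}·(+1)^6·(+1)^3 = +1.
v=23: a=23^2·(≡3), b=23^5·(≡6) mod 23; (3|23)=+1, (6|23)=+1; (−1)^{2·5·11}·(+1)^5·(+1)^2 = +1.
v=3: a=3^-4·(≡1), b=3^-10·(≡2) mod 3; (1|3)=+1, (2|3)=-1; (−1)^{-4·-10·1}·(+1)^-10·(-1)^-4 = +1.
Ram(85405, 23) = {5, 31}; no ℚ_5-point on the conic.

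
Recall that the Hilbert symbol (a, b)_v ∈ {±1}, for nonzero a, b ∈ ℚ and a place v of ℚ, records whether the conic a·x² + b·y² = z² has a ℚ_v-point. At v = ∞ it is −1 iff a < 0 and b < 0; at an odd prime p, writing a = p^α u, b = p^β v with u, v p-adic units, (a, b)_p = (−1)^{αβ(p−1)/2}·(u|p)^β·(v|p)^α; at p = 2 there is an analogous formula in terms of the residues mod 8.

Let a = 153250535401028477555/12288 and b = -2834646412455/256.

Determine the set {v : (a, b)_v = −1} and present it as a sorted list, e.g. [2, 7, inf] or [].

[5, 13]

Mod squares: a ≡ 36465, b ≡ -53295. Check v ∈ {∞, 2, 3, 5, 11, 13, 17, 19}.
v=3: a=3^-1·(≡2), b=3^3·(≡1) mod 3; (2|3)=-1, (1|3)=+1; (−1)^{-1·3·1}·(-1)^3·(+1)^-1 = +1.
v=5: a=5^1·(≡2), b=5^1·(≡4) mod 5; (2|5)=-1, (4|5)=+1; (−1)^{1·1·2}·(-1)^1·(+1)^1 = -1.
v=∞: 36465 > 0 and -53295 < 0  ⇒  (a,b)_∞ = +1.
v=19: a=19^2·(≡1), b=19^1·(≡7) mod 19; (1|19)=+1, (7|19)=+1; (−1)^{2·1·9}·(+1)^1·(+1)^2 = +1.
v=17: a=17^5·(≡6), b=17^3·(≡7) mod 17; (6|17)=-1, (7|17)=-1; (−1)^{5·3·8}·(-1)^3·(-1)^5 = +1.
v=13: a=13^5·(≡1), b=13^2·(≡8) mod 13; (1|13)=+1, (8|13)=-1; (−1)^{5·2·6}·(+1)^2·(-1)^5 = -1.
v=11: a=11^5·(≡1), b=11^3·(≡7) mod 11; (1|11)=+1, (7|11)=-1; (−1)^{5·3·5}·(+1)^3·(-1)^5 = +1.
v=2: v_2(a)=-12, v_2(b)=-8; units ≡ 1, 1 (mod 8); ε·ε+αω+βω = 0·0+-12·0+-8·0 ≡ 0  ⇒  (a,b)_2 = +1.
|Ram(36465, -53295)| = 2, even; anisotropic at {5, 13}.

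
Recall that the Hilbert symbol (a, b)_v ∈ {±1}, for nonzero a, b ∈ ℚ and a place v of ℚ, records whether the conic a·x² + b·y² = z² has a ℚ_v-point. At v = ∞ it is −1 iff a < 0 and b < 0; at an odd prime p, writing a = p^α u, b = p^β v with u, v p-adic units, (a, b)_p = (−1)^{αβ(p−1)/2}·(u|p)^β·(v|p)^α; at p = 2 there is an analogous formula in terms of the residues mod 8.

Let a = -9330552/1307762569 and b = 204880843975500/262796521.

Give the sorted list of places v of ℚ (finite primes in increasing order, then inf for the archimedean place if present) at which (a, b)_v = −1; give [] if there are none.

[2, 5]

(a, b) ≡ (-238, 124355) mod (ℚ^×)²; places V = {2, 3, 5, 7, 11, 13, 17, 19, 29, 41, 43, ∞}.
(a,b)_17: α=1, u≡11; β=1, v≡12 (mod 17); (11|17)=-1, (12|17)=-1; sign (−1)^0·-1^1·-1^1 = +1.
(a,b)_7: α=1, u≡4; β=1, v≡5 (mod 7); (4|7)=+1, (5|7)=-1; sign (−1)^1·+1^1·-1^1 = +1.
(a,b)_5: α=0, u≡2; β=3, v≡4 (mod 5); (2|5)=-1, (4|5)=+1; sign (−1)^0·-1^3·+1^0 = -1.
(a,b)_11: α=2, u≡3; β=3, v≡10 (mod 11); (3|11)=+1, (10|11)=-1; sign (−1)^0·+1^3·-1^2 = +1.
(a,b)_19: α=0, u≡16; β=1, v≡6 (mod 19); (16|19)=+1, (6|19)=+1; sign (−1)^0·+1^1·+1^0 = +1.
(a,b)_41: α=0, u≡23; β=2, v≡40 (mod 41); (23|41)=+1, (40|41)=+1; sign (−1)^0·+1^2·+1^0 = +1.
(a,b)_3: α=4, u≡2; β=4, v≡2 (mod 3); (2|3)=-1, (2|3)=-1; sign (−1)^0·-1^4·-1^4 = +1.
(a,b)_2: α=3, β=2; u≡1, v≡3 (mod 8); ε(u)ε(v)=0·1, αω(v)=3·1, βω(u)=2·0; sum ≡ 1  ⇒  -1.
(a,b)_∞: sgn(-238)=−, sgn(124355)=+, so +1.
(a,b)_29: α=-4, u≡9; β=-2, v≡21 (mod 29); (9|29)=+1, (21|29)=-1; sign (−1)^0·+1^-2·-1^-4 = +1.
(a,b)_43: α=-2, u≡39; β=-2, v≡12 (mod 43); (39|43)=-1, (12|43)=-1; sign (−1)^0·-1^-2·-1^-2 = +1.
(a,b)_13: α=0, u≡9; β=-2, v≡4 (mod 13); (9|13)=+1, (4|13)=+1; sign (−1)^0·+1^-2·+1^0 = +1.
(-238, 124355 / ℚ) ramifies at {2, 5}: a division algebra.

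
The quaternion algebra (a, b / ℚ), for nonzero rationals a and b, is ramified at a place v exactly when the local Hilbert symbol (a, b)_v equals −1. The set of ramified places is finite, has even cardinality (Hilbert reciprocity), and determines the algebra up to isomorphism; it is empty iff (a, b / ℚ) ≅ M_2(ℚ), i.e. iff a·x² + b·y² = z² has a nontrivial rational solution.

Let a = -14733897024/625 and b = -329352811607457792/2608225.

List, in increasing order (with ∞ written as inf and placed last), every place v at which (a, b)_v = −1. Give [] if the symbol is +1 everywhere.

[2, 3, 7, inf]

(a, b) ≡ (-21, -462) mod (ℚ^×)²; places V = {2, 3, 5, 7, 11, 17, 19, 43, ∞}.
(a,b)_11: α=2, u≡5; β=3, v≡8 (mod 11); (5|11)=+1, (8|11)=-1; sign (−1)^0·+1^3·-1^2 = +1.
(a,b)_17: α=0, u≡4; β=-2, v≡14 (mod 17); (4|17)=+1, (14|17)=-1; sign (−1)^0·+1^-2·-1^0 = +1.
(a,b)_19: α=0, u≡4; β=-2, v≡18 (mod 19); (4|19)=+1, (18|19)=-1; sign (−1)^0·+1^-2·-1^0 = +1.
(a,b)_43: α=2, u≡8; β=2, v≡6 (mod 43); (8|43)=-1, (6|43)=+1; sign (−1)^0·-1^2·+1^2 = +1.
(a,b)_∞: sgn(-21)=−, sgn(-462)=−, so -1.
(a,b)_2: α=6, β=15; u≡3, v≡1 (mod 8); ε(u)ε(v)=1·0, αω(v)=6·0, βω(u)=15·1; sum ≡ 1  ⇒  -1.
(a,b)_7: α=3, u≡4; β=5, v≡4 (mod 7); (4|7)=+1, (4|7)=+1; sign (−1)^1·+1^5·+1^3 = -1.
(a,b)_5: α=-4, u≡1; β=-2, v≡2 (mod 5); (1|5)=+1, (2|5)=-1; sign (−1)^0·+1^-2·-1^-4 = +1.
(a,b)_3: α=1, u≡2; β=5, v≡2 (mod 3); (2|3)=-1, (2|3)=-1; sign (−1)^1·-1^5·-1^1 = -1.
|Ram(-21, -462)| = 4, even; anisotropic at {2, 3, 7, ∞}.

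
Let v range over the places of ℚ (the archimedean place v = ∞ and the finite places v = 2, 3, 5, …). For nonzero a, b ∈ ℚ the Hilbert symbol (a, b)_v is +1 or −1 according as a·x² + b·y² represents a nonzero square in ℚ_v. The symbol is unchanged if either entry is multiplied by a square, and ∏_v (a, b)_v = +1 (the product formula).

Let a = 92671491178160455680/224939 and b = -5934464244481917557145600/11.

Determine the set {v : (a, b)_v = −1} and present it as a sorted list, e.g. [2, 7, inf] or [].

[3, 7, 11, 17]

Mod squares: a ≡ 770, b ≡ -561. Check v ∈ {∞, 2, 3, 5, 7, 11, 13, 17}.
v=∞: 770 > 0 and -561 < 0  ⇒  (a,b)_∞ = +1.
v=11: a=11^-3·(≡5), b=11^-1·(≡1) mod 11; (5|11)=+1, (1|11)=+1; (−1)^{-3·-1·5}·(+1)^-1·(+1)^-3 = -1.
v=7: a=7^1·(≡5), b=7^2·(≡6) mod 7; (5|7)=-1, (6|7)=-1; (−1)^{1·2·3}·(-1)^2·(-1)^1 = -1.
v=3: a=3^10·(≡2), b=3^15·(≡2) mod 3; (2|3)=-1, (2|3)=-1; (−1)^{10·15·1}·(-1)^15·(-1)^10 = -1.
v=13: a=13^-2·(≡3), b=13^0·(≡5) mod 13; (3|13)=+1, (5|13)=-1; (−1)^{-2·0·6}·(+1)^0·(-1)^-2 = +1.
v=5: a=5^1·(≡4), b=5^2·(≡1) mod 5; (4|5)=+1, (1|5)=+1; (−1)^{1·2·2}·(+1)^2·(+1)^1 = +1.
v=17: a=17^4·(≡10), b=17^3·(≡16) mod 17; (10|17)=-1, (16|17)=+1; (−1)^{4·3·8}·(-1)^3·(+1)^4 = -1.
v=2: v_2(a)=29, v_2(b)=36; units ≡ 1, 7 (mod 8); ε·ε+αω+βω = 0·1+29·0+36·0 ≡ 0  ⇒  (a,b)_2 = +1.
Ram(770, -561) = {3, 7, 11, 17}; no ℚ_3-point on the conic.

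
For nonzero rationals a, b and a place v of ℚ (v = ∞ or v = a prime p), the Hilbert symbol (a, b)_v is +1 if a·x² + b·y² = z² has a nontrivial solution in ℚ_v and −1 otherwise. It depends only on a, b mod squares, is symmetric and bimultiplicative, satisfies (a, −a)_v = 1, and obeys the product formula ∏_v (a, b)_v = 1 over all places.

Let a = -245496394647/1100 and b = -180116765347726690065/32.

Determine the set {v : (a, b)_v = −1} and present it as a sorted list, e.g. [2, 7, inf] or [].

[5, 7, 11, 31, 41, inf]

(a, b) ≡ (-933317, -38130) mod (ℚ^×)²; places V = {2, 3, 5, 7, 11, 17, 23, 31, 41, ∞}.
(a,b)_17: α=1, u≡2; β=2, v≡15 (mod 17); (2|17)=+1, (15|17)=+1; sign (−1)^0·+1^2·+1^1 = +1.
(a,b)_41: α=0, u≡27; β=1, v≡3 (mod 41); (27|41)=-1, (3|41)=-1; sign (−1)^0·-1^1·-1^0 = -1.
(a,b)_3: α=10, u≡1; β=13, v≡1 (mod 3); (1|3)=+1, (1|3)=+1; sign (−1)^0·+1^13·+1^10 = +1.
(a,b)_5: α=-2, u≡2; β=1, v≡1 (mod 5); (2|5)=-1, (1|5)=+1; sign (−1)^0·-1^1·+1^-2 = -1.
(a,b)_11: α=-1, u≡2; β=2, v≡7 (mod 11); (2|11)=-1, (7|11)=-1; sign (−1)^0·-1^2·-1^-1 = -1.
(a,b)_∞: sgn(-933317)=−, sgn(-38130)=−, so -1.
(a,b)_23: α=1, u≡8; β=2, v≡16 (mod 23); (8|23)=+1, (16|23)=+1; sign (−1)^0·+1^2·+1^1 = +1.
(a,b)_7: α=3, u≡5; β=0, v≡3 (mod 7); (5|7)=-1, (3|7)=-1; sign (−1)^0·-1^0·-1^3 = -1.
(a,b)_2: α=-2, β=-5; u≡3, v≡7 (mod 8); ε(u)ε(v)=1·1, αω(v)=-2·0, βω(u)=-5·1; sum ≡ 0  ⇒  +1.
(a,b)_31: α=1, u≡9; β=3, v≡18 (mod 31); (9|31)=+1, (18|31)=+1; sign (−1)^1·+1^3·+1^1 = -1.
|Ram(-933317, -38130)| = 6, even; anisotropic at {5, 7, 11, 31, 41, ∞}.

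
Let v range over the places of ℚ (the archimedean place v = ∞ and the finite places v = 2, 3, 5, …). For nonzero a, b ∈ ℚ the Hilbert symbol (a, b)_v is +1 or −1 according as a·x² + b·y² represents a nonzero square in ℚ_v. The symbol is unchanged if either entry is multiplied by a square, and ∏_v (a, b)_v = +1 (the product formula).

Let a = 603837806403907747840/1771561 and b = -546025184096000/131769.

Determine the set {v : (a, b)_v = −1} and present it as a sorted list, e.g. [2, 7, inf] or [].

[19, 31]

(a, b) ≡ (3159985, -5735) mod (ℚ^×)²; places V = {2, 3, 5, 7, 11, 19, 29, 31, 37, ∞}.
(a,b)_7: α=4, u≡5; β=2, v≡5 (mod 7); (5|7)=-1, (5|7)=-1; sign (−1)^0·-1^2·-1^4 = +1.
(a,b)_3: α=0, u≡1; β=-2, v≡1 (mod 3); (1|3)=+1, (1|3)=+1; sign (−1)^0·+1^-2·+1^0 = +1.
(a,b)_29: α=3, u≡11; β=2, v≡20 (mod 29); (11|29)=-1, (20|29)=+1; sign (−1)^0·-1^2·+1^3 = +1.
(a,b)_31: α=1, u≡25; β=1, v≡25 (mod 31); (25|31)=+1, (25|31)=+1; sign (−1)^1·+1^1·+1^1 = -1.
(a,b)_11: α=-6, u≡3; β=-4, v≡2 (mod 11); (3|11)=+1, (2|11)=-1; sign (−1)^0·+1^-4·-1^-6 = +1.
(a,b)_5: α=1, u≡3; β=3, v≡3 (mod 5); (3|5)=-1, (3|5)=-1; sign (−1)^0·-1^3·-1^1 = +1.
(a,b)_19: α=3, u≡14; β=2, v≡14 (mod 19); (14|19)=-1, (14|19)=-1; sign (−1)^0·-1^2·-1^3 = -1.
(a,b)_∞: sgn(3159985)=+, sgn(-5735)=−, so +1.
(a,b)_37: α=1, u≡21; β=1, v≡1 (mod 37); (21|37)=+1, (1|37)=+1; sign (−1)^0·+1^1·+1^1 = +1.
(a,b)_2: α=18, β=8; u≡1, v≡1 (mod 8); ε(u)ε(v)=0·0, αω(v)=18·0, βω(u)=8·0; sum ≡ 0  ⇒  +1.
Ram(3159985, -5735) = {19, 31}; no ℚ_19-point on the conic.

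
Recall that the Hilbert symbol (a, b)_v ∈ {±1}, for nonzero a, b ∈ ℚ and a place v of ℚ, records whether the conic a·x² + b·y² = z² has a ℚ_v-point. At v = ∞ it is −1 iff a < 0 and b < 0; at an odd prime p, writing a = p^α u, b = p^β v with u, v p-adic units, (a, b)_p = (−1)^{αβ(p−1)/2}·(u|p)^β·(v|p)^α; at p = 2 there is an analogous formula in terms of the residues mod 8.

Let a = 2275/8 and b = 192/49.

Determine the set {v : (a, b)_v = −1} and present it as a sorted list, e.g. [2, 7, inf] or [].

[3, 7]

(a, b) ≡ (182, 3) mod (ℚ^×)²; places V = {2, 3, 5, 7, 13, ∞}.
(a,b)_2: α=-3, β=6; u≡3, v≡3 (mod 8); ε(u)ε(v)=1·1, αω(v)=-3·1, βω(u)=6·1; sum ≡ 0  ⇒  +1.
(a,b)_5: α=2, u≡2; β=0, v≡3 (mod 5); (2|5)=-1, (3|5)=-1; sign (−1)^0·-1^0·-1^2 = +1.
(a,b)_∞: sgn(182)=+, sgn(3)=+, so +1.
(a,b)_13: α=1, u≡4; β=0, v≡1 (mod 13); (4|13)=+1, (1|13)=+1; sign (−1)^0·+1^0·+1^1 = +1.
(a,b)_3: α=0, u≡2; β=1, v≡1 (mod 3); (2|3)=-1, (1|3)=+1; sign (−1)^0·-1^1·+1^0 = -1.
(a,b)_7: α=1, u≡3; β=-2, v≡3 (mod 7); (3|7)=-1, (3|7)=-1; sign (−1)^0·-1^-2·-1^1 = -1.
|Ram(182, 3)| = 2, even; anisotropic at {3, 7}.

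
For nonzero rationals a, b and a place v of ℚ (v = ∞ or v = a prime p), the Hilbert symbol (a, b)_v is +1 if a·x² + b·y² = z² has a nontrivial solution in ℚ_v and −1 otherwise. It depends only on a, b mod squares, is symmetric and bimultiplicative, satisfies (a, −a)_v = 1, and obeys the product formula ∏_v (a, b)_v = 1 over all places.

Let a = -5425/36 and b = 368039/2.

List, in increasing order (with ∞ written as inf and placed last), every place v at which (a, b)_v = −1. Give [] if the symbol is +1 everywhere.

[2, 7, 29, 37]

(a, b) ≡ (-217, 15022) mod (ℚ^×)²; places V = {2, 3, 5, 7, 29, 31, 37, ∞}.
(a,b)_31: α=1, u≡27; β=0, v≡19 (mod 31); (27|31)=-1, (19|31)=+1; sign (−1)^0·-1^0·+1^1 = +1.
(a,b)_29: α=0, u≡8; β=1, v≡9 (mod 29); (8|29)=-1, (9|29)=+1; sign (−1)^0·-1^1·+1^0 = -1.
(a,b)_5: α=2, u≡3; β=0, v≡2 (mod 5); (3|5)=-1, (2|5)=-1; sign (−1)^0·-1^0·-1^2 = +1.
(a,b)_3: α=-2, u≡2; β=0, v≡1 (mod 3); (2|3)=-1, (1|3)=+1; sign (−1)^0·-1^0·+1^-2 = +1.
(a,b)_7: α=1, u≡2; β=3, v≡1 (mod 7); (2|7)=+1, (1|7)=+1; sign (−1)^1·+1^3·+1^1 = -1.
(a,b)_37: α=0, u≡23; β=1, v≡34 (mod 37); (23|37)=-1, (34|37)=+1; sign (−1)^0·-1^1·+1^0 = -1.
(a,b)_∞: sgn(-217)=−, sgn(15022)=+, so +1.
(a,b)_2: α=-2, β=-1; u≡7, v≡7 (mod 8); ε(u)ε(v)=1·1, αω(v)=-2·0, βω(u)=-1·0; sum ≡ 1  ⇒  -1.
Ram(-217, 15022) = {2, 7, 29, 37}; no ℚ_2-point on the conic.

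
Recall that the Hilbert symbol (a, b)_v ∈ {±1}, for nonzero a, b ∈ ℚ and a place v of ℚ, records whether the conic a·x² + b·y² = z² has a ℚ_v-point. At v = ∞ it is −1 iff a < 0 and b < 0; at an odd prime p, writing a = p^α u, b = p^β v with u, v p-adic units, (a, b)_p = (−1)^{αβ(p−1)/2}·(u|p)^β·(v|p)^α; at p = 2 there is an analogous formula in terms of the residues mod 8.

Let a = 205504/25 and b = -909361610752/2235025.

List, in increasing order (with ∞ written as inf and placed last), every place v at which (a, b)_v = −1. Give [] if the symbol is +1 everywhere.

(a, b) ≡ (19, -133) mod (ℚ^×)²; places V = {2, 5, 7, 13, 17, 19, 23, ∞}.
(a,b)_5: α=-2, u≡4; β=-2, v≡3 (mod 5); (4|5)=+1, (3|5)=-1; sign (−1)^0·+1^-2·-1^-2 = +1.
(a,b)_23: α=0, u≡11; β=-2, v≡10 (mod 23); (11|23)=-1, (10|23)=-1; sign (−1)^0·-1^-2·-1^0 = +1.
(a,b)_13: α=2, u≡6; β=-2, v≡4 (mod 13); (6|13)=-1, (4|13)=+1; sign (−1)^0·-1^-2·+1^2 = +1.
(a,b)_2: α=6, β=16; u≡3, v≡3 (mod 8); ε(u)ε(v)=1·1, αω(v)=6·1, βω(u)=16·1; sum ≡ 1  ⇒  -1.
(a,b)_∞: sgn(19)=+, sgn(-133)=−, so +1.
(a,b)_19: α=1, u≡4; β=3, v≡13 (mod 19); (4|19)=+1, (13|19)=-1; sign (−1)^1·+1^3·-1^1 = +1.
(a,b)_17: α=0, u≡1; β=2, v≡12 (mod 17); (1|17)=+1, (12|17)=-1; sign (−1)^0·+1^2·-1^0 = +1.
(a,b)_7: α=0, u≡3; β=1, v≡2 (mod 7); (3|7)=-1, (2|7)=+1; sign (−1)^0·-1^1·+1^0 = -1.
Ram(19, -133) = {2, 7}; no ℚ_2-point on the conic.

[2, 7]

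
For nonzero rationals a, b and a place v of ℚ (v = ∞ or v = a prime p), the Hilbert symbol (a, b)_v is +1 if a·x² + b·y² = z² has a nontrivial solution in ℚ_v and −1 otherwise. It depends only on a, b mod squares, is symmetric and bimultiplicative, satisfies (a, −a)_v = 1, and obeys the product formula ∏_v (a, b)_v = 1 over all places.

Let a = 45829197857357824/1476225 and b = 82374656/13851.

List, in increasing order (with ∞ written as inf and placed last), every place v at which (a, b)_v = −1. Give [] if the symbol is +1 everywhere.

(a, b) ≡ (1729, 2261) mod (ℚ^×)²; places V = {2, 3, 5, 7, 13, 17, 19, ∞}.
(a,b)_2: α=16, β=12; u≡1, v≡5 (mod 8); ε(u)ε(v)=0·0, αω(v)=16·1, βω(u)=12·0; sum ≡ 0  ⇒  +1.
(a,b)_17: α=2, u≡6; β=1, v≡11 (mod 17); (6|17)=-1, (11|17)=-1; sign (−1)^0·-1^1·-1^2 = -1.
(a,b)_13: α=5, u≡1; β=2, v≡9 (mod 13); (1|13)=+1, (9|13)=+1; sign (−1)^0·+1^2·+1^5 = +1.
(a,b)_∞: sgn(1729)=+, sgn(2261)=+, so +1.
(a,b)_5: α=-2, u≡1; β=0, v≡1 (mod 5); (1|5)=+1, (1|5)=+1; sign (−1)^0·+1^0·+1^-2 = +1.
(a,b)_3: α=-10, u≡1; β=-6, v≡2 (mod 3); (1|3)=+1, (2|3)=-1; sign (−1)^0·+1^-6·-1^-10 = +1.
(a,b)_19: α=1, u≡14; β=-1, v≡6 (mod 19); (14|19)=-1, (6|19)=+1; sign (−1)^1·-1^-1·+1^1 = +1.
(a,b)_7: α=3, u≡4; β=1, v≡2 (mod 7); (4|7)=+1, (2|7)=+1; sign (−1)^1·+1^1·+1^3 = -1.
(1729, 2261 / ℚ) ramifies at {7, 17}: a division algebra.

[7, 17]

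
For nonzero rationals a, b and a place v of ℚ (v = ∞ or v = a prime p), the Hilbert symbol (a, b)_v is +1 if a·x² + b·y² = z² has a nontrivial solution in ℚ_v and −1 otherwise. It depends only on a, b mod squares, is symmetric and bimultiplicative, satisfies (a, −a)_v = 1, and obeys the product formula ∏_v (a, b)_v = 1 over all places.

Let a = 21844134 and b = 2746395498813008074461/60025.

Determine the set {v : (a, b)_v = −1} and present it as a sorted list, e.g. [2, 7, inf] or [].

(a, b) ≡ (2886, 29) mod (ℚ^×)²; places V = {2, 3, 5, 7, 11, 13, 29, 37, ∞}.
(a,b)_2: α=1, β=0; u≡3, v≡5 (mod 8); ε(u)ε(v)=1·0, αω(v)=1·1, βω(u)=0·1; sum ≡ 1  ⇒  -1.
(a,b)_3: α=3, u≡2; β=14, v≡2 (mod 3); (2|3)=-1, (2|3)=-1; sign (−1)^0·-1^14·-1^3 = -1.
(a,b)_11: α=0, u≡4; β=2, v≡7 (mod 11); (4|11)=+1, (7|11)=-1; sign (−1)^0·+1^2·-1^0 = +1.
(a,b)_29: α=2, u≡19; β=5, v≡28 (mod 29); (19|29)=-1, (28|29)=+1; sign (−1)^0·-1^5·+1^2 = -1.
(a,b)_7: α=0, u≡4; β=-4, v≡4 (mod 7); (4|7)=+1, (4|7)=+1; sign (−1)^0·+1^-4·+1^0 = +1.
(a,b)_37: α=1, u≡10; β=2, v≡18 (mod 37); (10|37)=+1, (18|37)=-1; sign (−1)^0·+1^2·-1^1 = -1.
(a,b)_13: α=1, u≡3; β=2, v≡12 (mod 13); (3|13)=+1, (12|13)=+1; sign (−1)^0·+1^2·+1^1 = +1.
(a,b)_∞: sgn(2886)=+, sgn(29)=+, so +1.
(a,b)_5: α=0, u≡4; β=-2, v≡1 (mod 5); (4|5)=+1, (1|5)=+1; sign (−1)^0·+1^-2·+1^0 = +1.
|Ram(2886, 29)| = 4, even; anisotropic at {2, 3, 29, 37}.

[2, 3, 29, 37]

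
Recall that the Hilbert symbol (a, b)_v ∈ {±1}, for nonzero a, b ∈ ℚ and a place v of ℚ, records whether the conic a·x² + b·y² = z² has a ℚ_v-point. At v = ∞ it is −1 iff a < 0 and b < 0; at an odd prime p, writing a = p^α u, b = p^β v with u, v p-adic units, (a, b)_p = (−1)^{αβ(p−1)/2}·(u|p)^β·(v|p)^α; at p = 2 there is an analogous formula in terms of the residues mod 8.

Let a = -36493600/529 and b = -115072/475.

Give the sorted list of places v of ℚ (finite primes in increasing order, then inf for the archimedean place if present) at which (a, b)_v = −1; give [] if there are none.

Mod squares: a ≡ -754, b ≡ -34162. Check v ∈ {∞, 2, 5, 11, 13, 19, 23, 29, 31}.
v=13: a=13^1·(≡8), b=13^0·(≡8) mod 13; (8|13)=-1, (8|13)=-1; (−1)^{1·0·6}·(-1)^0·(-1)^1 = -1.
v=29: a=29^1·(≡12), b=29^1·(≡11) mod 29; (12|29)=-1, (11|29)=-1; (−1)^{1·1·14}·(-1)^1·(-1)^1 = +1.
v=31: a=31^0·(≡17), b=31^1·(≡7) mod 31; (17|31)=-1, (7|31)=+1; (−1)^{0·1·15}·(-1)^1·(+1)^0 = -1.
v=2: v_2(a)=5, v_2(b)=7; units ≡ 7, 7 (mod 8); ε·ε+αω+βω = 1·1+5·0+7·0 ≡ 1  ⇒  (a,b)_2 = -1.
v=11: a=11^2·(≡9), b=11^0·(≡5) mod 11; (9|11)=+1, (5|11)=+1; (−1)^{2·0·5}·(+1)^0·(+1)^2 = +1.
v=5: a=5^2·(≡4), b=5^-2·(≡2) mod 5; (4|5)=+1, (2|5)=-1; (−1)^{2·-2·2}·(+1)^-2·(-1)^2 = +1.
v=∞: -754 < 0 and -34162 < 0  ⇒  (a,b)_∞ = -1.
v=19: a=19^0·(≡5), b=19^-1·(≡5) mod 19; (5|19)=+1, (5|19)=+1; (−1)^{0·-1·9}·(+1)^-1·(+1)^0 = +1.
v=23: a=23^-2·(≡17), b=23^0·(≡9) mod 23; (17|23)=-1, (9|23)=+1; (−1)^{-2·0·11}·(-1)^0·(+1)^-2 = +1.
Ram(-754, -34162) = {2, 13, 31, ∞}; no ℚ_2-point on the conic.

[2, 13, 31, inf]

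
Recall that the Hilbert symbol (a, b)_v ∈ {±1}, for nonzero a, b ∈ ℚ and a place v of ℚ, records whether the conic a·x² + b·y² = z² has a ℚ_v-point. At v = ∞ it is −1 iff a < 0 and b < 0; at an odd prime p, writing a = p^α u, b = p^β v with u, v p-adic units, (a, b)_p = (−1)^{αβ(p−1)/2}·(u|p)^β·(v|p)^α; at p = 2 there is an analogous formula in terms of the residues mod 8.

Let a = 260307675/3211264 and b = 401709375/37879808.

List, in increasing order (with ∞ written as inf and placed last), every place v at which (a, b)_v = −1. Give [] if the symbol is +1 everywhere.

(a, b) ≡ (3, 30) mod (ℚ^×)²; places V = {2, 3, 5, 7, 17, 23, ∞}.
(a,b)_3: α=9, u≡1; β=5, v≡1 (mod 3); (1|3)=+1, (1|3)=+1; sign (−1)^1·+1^5·+1^9 = -1.
(a,b)_2: α=-16, β=-17; u≡3, v≡7 (mod 8); ε(u)ε(v)=1·1, αω(v)=-16·0, βω(u)=-17·1; sum ≡ 0  ⇒  +1.
(a,b)_7: α=-2, u≡6; β=0, v≡4 (mod 7); (6|7)=-1, (4|7)=+1; sign (−1)^0·-1^0·+1^-2 = +1.
(a,b)_∞: sgn(3)=+, sgn(30)=+, so +1.
(a,b)_17: α=0, u≡7; β=-2, v≡2 (mod 17); (7|17)=-1, (2|17)=+1; sign (−1)^0·-1^-2·+1^0 = +1.
(a,b)_5: α=2, u≡3; β=5, v≡4 (mod 5); (3|5)=-1, (4|5)=+1; sign (−1)^0·-1^5·+1^2 = -1.
(a,b)_23: α=2, u≡9; β=2, v≡19 (mod 23); (9|23)=+1, (19|23)=-1; sign (−1)^0·+1^2·-1^2 = +1.
|Ram(3, 30)| = 2, even; anisotropic at {3, 5}.

[3, 5]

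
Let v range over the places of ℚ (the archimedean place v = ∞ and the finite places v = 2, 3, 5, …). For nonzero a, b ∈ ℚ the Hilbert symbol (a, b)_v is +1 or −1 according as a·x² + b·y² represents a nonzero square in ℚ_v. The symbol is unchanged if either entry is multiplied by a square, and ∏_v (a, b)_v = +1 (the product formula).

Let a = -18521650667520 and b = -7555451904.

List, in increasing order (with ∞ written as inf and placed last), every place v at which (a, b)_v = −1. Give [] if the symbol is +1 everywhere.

Mod squares: a ≡ -2730, b ≡ -11. Check v ∈ {∞, 2, 3, 5, 7, 11, 13}.
v=13: a=13^3·(≡2), b=13^2·(≡2) mod 13; (2|13)=-1, (2|13)=-1; (−1)^{3·2·6}·(-1)^2·(-1)^3 = -1.
v=7: a=7^1·(≡2), b=7^2·(≡3) mod 7; (2|7)=+1, (3|7)=-1; (−1)^{1·2·3}·(+1)^2·(-1)^1 = -1.
v=5: a=5^1·(≡1), b=5^0·(≡1) mod 5; (1|5)=+1, (1|5)=+1; (−1)^{1·0·2}·(+1)^0·(+1)^1 = +1.
v=11: a=11^2·(≡4), b=11^1·(≡8) mod 11; (4|11)=+1, (8|11)=-1; (−1)^{2·1·5}·(+1)^1·(-1)^2 = +1.
v=2: v_2(a)=13, v_2(b)=10; units ≡ 3, 5 (mod 8); ε·ε+αω+βω = 1·0+13·1+10·1 ≡ 1  ⇒  (a,b)_2 = -1.
v=3: a=3^5·(≡2), b=3^4·(≡1) mod 3; (2|3)=-1, (1|3)=+1; (−1)^{5·4·1}·(-1)^4·(+1)^5 = +1.
v=∞: -2730 < 0 and -11 < 0  ⇒  (a,b)_∞ = -1.
Ram(-2730, -11) = {2, 7, 13, ∞}; no ℚ_2-point on the conic.

[2, 7, 13, inf]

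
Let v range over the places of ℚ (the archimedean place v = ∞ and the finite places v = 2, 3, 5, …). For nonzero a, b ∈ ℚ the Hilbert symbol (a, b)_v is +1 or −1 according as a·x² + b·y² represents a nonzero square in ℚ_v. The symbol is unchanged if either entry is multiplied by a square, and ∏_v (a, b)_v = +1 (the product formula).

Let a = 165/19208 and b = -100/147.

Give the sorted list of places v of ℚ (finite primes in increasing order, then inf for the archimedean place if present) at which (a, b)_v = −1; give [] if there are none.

[2, 3, 5, 11]

(a, b) ≡ (330, -3) mod (ℚ^×)²; places V = {2, 3, 5, 7, 11, ∞}.
(a,b)_∞: sgn(330)=+, sgn(-3)=−, so +1.
(a,b)_5: α=1, u≡1; β=2, v≡3 (mod 5); (1|5)=+1, (3|5)=-1; sign (−1)^0·+1^2·-1^1 = -1.
(a,b)_2: α=-3, β=2; u≡5, v≡5 (mod 8); ε(u)ε(v)=0·0, αω(v)=-3·1, βω(u)=2·1; sum ≡ 1  ⇒  -1.
(a,b)_11: α=1, u≡2; β=0, v≡8 (mod 11); (2|11)=-1, (8|11)=-1; sign (−1)^0·-1^0·-1^1 = -1.
(a,b)_3: α=1, u≡2; β=-1, v≡2 (mod 3); (2|3)=-1, (2|3)=-1; sign (−1)^1·-1^-1·-1^1 = -1.
(a,b)_7: α=-4, u≡4; β=-2, v≡4 (mod 7); (4|7)=+1, (4|7)=+1; sign (−1)^0·+1^-2·+1^-4 = +1.
(330, -3 / ℚ) ramifies at {2, 3, 5, 11}: a division algebra.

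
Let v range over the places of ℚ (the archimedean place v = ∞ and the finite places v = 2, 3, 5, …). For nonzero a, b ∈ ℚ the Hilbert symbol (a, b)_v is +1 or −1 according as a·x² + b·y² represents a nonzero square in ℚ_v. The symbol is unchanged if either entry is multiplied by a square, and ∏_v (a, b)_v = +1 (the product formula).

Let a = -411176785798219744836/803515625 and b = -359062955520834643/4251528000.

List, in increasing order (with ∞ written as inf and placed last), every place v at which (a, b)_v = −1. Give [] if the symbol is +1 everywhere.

[5, 23, 31, inf]

Mod squares: a ≡ -4569617, b ≡ -76415. Check v ∈ {∞, 2, 3, 5, 11, 13, 17, 23, 29, 31, 43}.
v=5: a=5^-8·(≡2), b=5^-3·(≡3) mod 5; (2|5)=-1, (3|5)=-1; (−1)^{-8·-3·2}·(-1)^-3·(-1)^-8 = -1.
v=11: a=11^-2·(≡3), b=11^0·(≡2) mod 11; (3|11)=+1, (2|11)=-1; (−1)^{-2·0·5}·(+1)^0·(-1)^-2 = +1.
v=23: a=23^3·(≡2), b=23^2·(≡10) mod 23; (2|23)=+1, (10|23)=-1; (−1)^{3·2·11}·(+1)^2·(-1)^3 = -1.
v=2: v_2(a)=2, v_2(b)=-6; units ≡ 7, 1 (mod 8); ε·ε+αω+βω = 1·0+2·0+-6·0 ≡ 0  ⇒  (a,b)_2 = +1.
v=∞: -4569617 < 0 and -76415 < 0  ⇒  (a,b)_∞ = -1.
v=43: a=43^2·(≡9), b=43^2·(≡3) mod 43; (9|43)=+1, (3|43)=-1; (−1)^{2·2·21}·(+1)^2·(-1)^2 = +1.
v=29: a=29^1·(≡4), b=29^3·(≡28) mod 29; (4|29)=+1, (28|29)=+1; (−1)^{1·3·14}·(+1)^3·(+1)^1 = +1.
v=3: a=3^4·(≡1), b=3^-12·(≡1) mod 3; (1|3)=+1, (1|3)=+1; (−1)^{4·-12·1}·(+1)^-12·(+1)^4 = +1.
v=17: a=17^-1·(≡5), b=17^1·(≡7) mod 17; (5|17)=-1, (7|17)=-1; (−1)^{-1·1·8}·(-1)^1·(-1)^-1 = +1.
v=13: a=13^7·(≡11), b=13^4·(≡9) mod 13; (11|13)=-1, (9|13)=+1; (−1)^{7·4·6}·(-1)^4·(+1)^7 = +1.
v=31: a=31^1·(≡21), b=31^1·(≡21) mod 31; (21|31)=-1, (21|31)=-1; (−1)^{1·1·15}·(-1)^1·(-1)^1 = -1.
Ram(-4569617, -76415) = {5, 23, 31, ∞}; no ℚ_5-point on the conic.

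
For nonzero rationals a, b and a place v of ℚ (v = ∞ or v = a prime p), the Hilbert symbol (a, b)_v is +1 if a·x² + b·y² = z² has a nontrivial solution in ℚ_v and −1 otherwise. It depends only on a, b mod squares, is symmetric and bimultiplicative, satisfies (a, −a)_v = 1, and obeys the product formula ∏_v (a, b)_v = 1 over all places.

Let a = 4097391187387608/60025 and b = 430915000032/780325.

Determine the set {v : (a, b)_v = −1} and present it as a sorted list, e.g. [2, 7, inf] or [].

[2, 13]

(a, b) ≡ (8742, 35722726) mod (ℚ^×)²; places V = {2, 3, 5, 7, 11, 13, 23, 31, 41, 47, ∞}.
(a,b)_11: α=4, u≡2; β=2, v≡7 (mod 11); (2|11)=-1, (7|11)=-1; sign (−1)^0·-1^2·-1^4 = +1.
(a,b)_2: α=3, β=5; u≡3, v≡3 (mod 8); ε(u)ε(v)=1·1, αω(v)=3·1, βω(u)=5·1; sum ≡ 1  ⇒  -1.
(a,b)_13: α=0, u≡8; β=-1, v≡9 (mod 13); (8|13)=-1, (9|13)=+1; sign (−1)^0·-1^-1·+1^0 = -1.
(a,b)_3: α=3, u≡1; β=4, v≡1 (mod 3); (1|3)=+1, (1|3)=+1; sign (−1)^0·+1^4·+1^3 = +1.
(a,b)_5: α=-2, u≡3; β=-2, v≡4 (mod 5); (3|5)=-1, (4|5)=+1; sign (−1)^0·-1^-2·+1^-2 = +1.
(a,b)_41: α=2, u≡23; β=1, v≡9 (mod 41); (23|41)=+1, (9|41)=+1; sign (−1)^0·+1^1·+1^2 = +1.
(a,b)_31: α=1, u≡24; β=1, v≡2 (mod 31); (24|31)=-1, (2|31)=+1; sign (−1)^1·-1^1·+1^1 = +1.
(a,b)_∞: sgn(8742)=+, sgn(35722726)=+, so +1.
(a,b)_47: α=1, u≡40; β=1, v≡3 (mod 47); (40|47)=-1, (3|47)=+1; sign (−1)^1·-1^1·+1^1 = +1.
(a,b)_7: α=-4, u≡3; β=-4, v≡2 (mod 7); (3|7)=-1, (2|7)=+1; sign (−1)^0·-1^-4·+1^-4 = +1.
(a,b)_23: α=2, u≡12; β=1, v≡6 (mod 23); (12|23)=+1, (6|23)=+1; sign (−1)^0·+1^1·+1^2 = +1.
|Ram(8742, 35722726)| = 2, even; anisotropic at {2, 13}.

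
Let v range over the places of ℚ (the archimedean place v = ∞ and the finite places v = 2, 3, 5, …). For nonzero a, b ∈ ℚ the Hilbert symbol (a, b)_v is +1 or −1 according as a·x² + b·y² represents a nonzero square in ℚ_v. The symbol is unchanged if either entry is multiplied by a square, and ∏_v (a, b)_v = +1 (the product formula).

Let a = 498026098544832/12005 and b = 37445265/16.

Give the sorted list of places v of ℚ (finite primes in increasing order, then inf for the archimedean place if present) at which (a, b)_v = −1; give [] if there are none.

[3, 11, 13, 23]

Mod squares: a ≡ 49335, b ≡ 65. Check v ∈ {∞, 2, 3, 5, 7, 11, 13, 23, 37}.
v=13: a=13^1·(≡12), b=13^1·(≡7) mod 13; (12|13)=+1, (7|13)=-1; (−1)^{1·1·6}·(+1)^1·(-1)^1 = -1.
v=∞: 49335 > 0 and 65 > 0  ⇒  (a,b)_∞ = +1.
v=37: a=37^2·(≡17), b=37^0·(≡12) mod 37; (17|37)=-1, (12|37)=+1; (−1)^{2·0·18}·(-1)^0·(+1)^2 = +1.
v=5: a=5^-1·(≡2), b=5^1·(≡3) mod 5; (2|5)=-1, (3|5)=-1; (−1)^{-1·1·2}·(-1)^1·(-1)^-1 = +1.
v=7: a=7^-4·(≡5), b=7^0·(≡2) mod 7; (5|7)=-1, (2|7)=+1; (−1)^{-4·0·3}·(-1)^0·(+1)^-4 = +1.
v=3: a=3^3·(≡2), b=3^2·(≡2) mod 3; (2|3)=-1, (2|3)=-1; (−1)^{3·2·1}·(-1)^2·(-1)^3 = -1.
v=11: a=11^3·(≡8), b=11^2·(≡7) mod 11; (8|11)=-1, (7|11)=-1; (−1)^{3·2·5}·(-1)^2·(-1)^3 = -1.
v=23: a=23^3·(≡1), b=23^2·(≡21) mod 23; (1|23)=+1, (21|23)=-1; (−1)^{3·2·11}·(+1)^2·(-1)^3 = -1.
v=2: v_2(a)=6, v_2(b)=-4; units ≡ 7, 1 (mod 8); ε·ε+αω+βω = 1·0+6·0+-4·0 ≡ 0  ⇒  (a,b)_2 = +1.
(49335, 65 / ℚ) ramifies at {3, 11, 13, 23}: a division algebra.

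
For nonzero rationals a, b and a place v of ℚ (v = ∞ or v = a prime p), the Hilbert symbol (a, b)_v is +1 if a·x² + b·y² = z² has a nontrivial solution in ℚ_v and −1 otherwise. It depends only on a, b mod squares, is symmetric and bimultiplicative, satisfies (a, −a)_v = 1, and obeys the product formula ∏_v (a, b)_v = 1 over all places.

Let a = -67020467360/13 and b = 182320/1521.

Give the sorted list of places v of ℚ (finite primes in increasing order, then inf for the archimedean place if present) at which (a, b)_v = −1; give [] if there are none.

Mod squares: a ≡ -9184370, b ≡ 11395. Check v ∈ {∞, 2, 3, 5, 7, 11, 13, 31, 43, 53}.
v=7: a=7^2·(≡4), b=7^0·(≡6) mod 7; (4|7)=+1, (6|7)=-1; (−1)^{2·0·3}·(+1)^0·(-1)^2 = +1.
v=2: v_2(a)=5, v_2(b)=4; units ≡ 7, 3 (mod 8); ε·ε+αω+βω = 1·1+5·1+4·0 ≡ 0  ⇒  (a,b)_2 = +1.
v=3: a=3^0·(≡1), b=3^-2·(≡1) mod 3; (1|3)=+1, (1|3)=+1; (−1)^{0·-2·1}·(+1)^-2·(+1)^0 = +1.
v=31: a=31^1·(≡8), b=31^0·(≡20) mod 31; (8|31)=+1, (20|31)=+1; (−1)^{1·0·15}·(+1)^0·(+1)^1 = +1.
v=43: a=43^1·(≡18), b=43^1·(≡7) mod 43; (18|43)=-1, (7|43)=-1; (−1)^{1·1·21}·(-1)^1·(-1)^1 = -1.
v=∞: -9184370 < 0 and 11395 > 0  ⇒  (a,b)_∞ = +1.
v=5: a=5^1·(≡1), b=5^1·(≡4) mod 5; (1|5)=+1, (4|5)=+1; (−1)^{1·1·2}·(+1)^1·(+1)^1 = +1.
v=13: a=13^-1·(≡11), b=13^-2·(≡11) mod 13; (11|13)=-1, (11|13)=-1; (−1)^{-1·-2·6}·(-1)^-2·(-1)^-1 = -1.
v=11: a=11^2·(≡5), b=11^0·(≡2) mod 11; (5|11)=+1, (2|11)=-1; (−1)^{2·0·5}·(+1)^0·(-1)^2 = +1.
v=53: a=53^1·(≡41), b=53^1·(≡50) mod 53; (41|53)=-1, (50|53)=-1; (−1)^{1·1·26}·(-1)^1·(-1)^1 = +1.
(-9184370, 11395 / ℚ) ramifies at {13, 43}: a division algebra.

[13, 43]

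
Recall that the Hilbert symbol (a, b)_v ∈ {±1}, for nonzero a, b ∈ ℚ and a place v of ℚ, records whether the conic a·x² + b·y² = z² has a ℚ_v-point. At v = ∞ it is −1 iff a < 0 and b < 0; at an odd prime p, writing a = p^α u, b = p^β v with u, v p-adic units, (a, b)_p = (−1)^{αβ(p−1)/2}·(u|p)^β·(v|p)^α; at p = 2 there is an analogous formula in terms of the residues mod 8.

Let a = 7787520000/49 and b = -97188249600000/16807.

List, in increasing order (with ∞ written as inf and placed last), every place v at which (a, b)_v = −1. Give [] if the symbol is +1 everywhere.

(a, b) ≡ (2, -2730) mod (ℚ^×)²; places V = {2, 3, 5, 7, 13, ∞}.
(a,b)_5: α=4, u≡3; β=5, v≡4 (mod 5); (3|5)=-1, (4|5)=+1; sign (−1)^0·-1^5·+1^4 = -1.
(a,b)_∞: sgn(2)=+, sgn(-2730)=−, so +1.
(a,b)_13: α=2, u≡7; β=3, v≡8 (mod 13); (7|13)=-1, (8|13)=-1; sign (−1)^0·-1^3·-1^2 = -1.
(a,b)_7: α=-2, u≡1; β=-5, v≡1 (mod 7); (1|7)=+1, (1|7)=+1; sign (−1)^0·+1^-5·+1^-2 = +1.
(a,b)_3: α=2, u≡2; β=3, v≡2 (mod 3); (2|3)=-1, (2|3)=-1; sign (−1)^0·-1^3·-1^2 = -1.
(a,b)_2: α=13, β=19; u≡1, v≡3 (mod 8); ε(u)ε(v)=0·1, αω(v)=13·1, βω(u)=19·0; sum ≡ 1  ⇒  -1.
Ram(2, -2730) = {2, 3, 5, 13}; no ℚ_2-point on the conic.

[2, 3, 5, 13]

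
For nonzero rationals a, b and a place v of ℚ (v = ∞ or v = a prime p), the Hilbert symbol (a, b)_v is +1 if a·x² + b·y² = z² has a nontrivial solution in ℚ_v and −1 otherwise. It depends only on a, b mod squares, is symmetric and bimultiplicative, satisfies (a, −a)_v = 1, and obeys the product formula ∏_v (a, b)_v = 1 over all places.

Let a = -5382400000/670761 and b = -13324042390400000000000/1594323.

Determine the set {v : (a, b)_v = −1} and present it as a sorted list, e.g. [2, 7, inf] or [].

Mod squares: a ≡ -10, b ≡ -105. Check v ∈ {∞, 2, 3, 5, 7, 13, 29}.
v=29: a=29^2·(≡15), b=29^6·(≡10) mod 29; (15|29)=-1, (10|29)=-1; (−1)^{2·6·14}·(-1)^6·(-1)^2 = +1.
v=7: a=7^-2·(≡4), b=7^1·(≡5) mod 7; (4|7)=+1, (5|7)=-1; (−1)^{-2·1·3}·(+1)^1·(-1)^-2 = +1.
v=∞: -10 < 0 and -105 < 0  ⇒  (a,b)_∞ = -1.
v=13: a=13^-2·(≡9), b=13^0·(≡9) mod 13; (9|13)=+1, (9|13)=+1; (−1)^{-2·0·6}·(+1)^0·(+1)^-2 = +1.
v=5: a=5^5·(≡2), b=5^11·(≡1) mod 5; (2|5)=-1, (1|5)=+1; (−1)^{5·11·2}·(-1)^11·(+1)^5 = -1.
v=3: a=3^-4·(≡2), b=3^-13·(≡1) mod 3; (2|3)=-1, (1|3)=+1; (−1)^{-4·-13·1}·(-1)^-13·(+1)^-4 = -1.
v=2: v_2(a)=11, v_2(b)=16; units ≡ 3, 7 (mod 8); ε·ε+αω+βω = 1·1+11·0+16·1 ≡ 1  ⇒  (a,b)_2 = -1.
(-10, -105 / ℚ) ramifies at {2, 3, 5, ∞}: a division algebra.

[2, 3, 5, inf]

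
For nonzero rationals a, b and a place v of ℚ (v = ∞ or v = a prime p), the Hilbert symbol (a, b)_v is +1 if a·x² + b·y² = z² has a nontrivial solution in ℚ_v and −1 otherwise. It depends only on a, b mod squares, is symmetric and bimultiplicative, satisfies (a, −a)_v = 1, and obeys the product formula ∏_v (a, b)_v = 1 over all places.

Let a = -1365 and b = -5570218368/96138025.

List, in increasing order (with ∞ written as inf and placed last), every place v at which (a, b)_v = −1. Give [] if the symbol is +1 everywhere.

[2, 3, 5, 7, 11, inf]

(a, b) ≡ (-1365, -22) mod (ℚ^×)²; places V = {2, 3, 5, 7, 11, 13, 17, 37, 53, ∞}.
(a,b)_17: α=0, u≡12; β=2, v≡5 (mod 17); (12|17)=-1, (5|17)=-1; sign (−1)^0·-1^2·-1^0 = +1.
(a,b)_53: α=0, u≡13; β=-2, v≡48 (mod 53); (13|53)=+1, (48|53)=-1; sign (−1)^0·+1^-2·-1^0 = +1.
(a,b)_37: α=0, u≡4; β=-2, v≡14 (mod 37); (4|37)=+1, (14|37)=-1; sign (−1)^0·+1^-2·-1^0 = +1.
(a,b)_7: α=1, u≡1; β=0, v≡5 (mod 7); (1|7)=+1, (5|7)=-1; sign (−1)^0·+1^0·-1^1 = -1.
(a,b)_11: α=0, u≡10; β=1, v≡1 (mod 11); (10|11)=-1, (1|11)=+1; sign (−1)^0·-1^1·+1^0 = -1.
(a,b)_3: α=1, u≡1; β=4, v≡2 (mod 3); (1|3)=+1, (2|3)=-1; sign (−1)^0·+1^4·-1^1 = -1.
(a,b)_∞: sgn(-1365)=−, sgn(-22)=−, so -1.
(a,b)_2: α=0, β=7; u≡3, v≡5 (mod 8); ε(u)ε(v)=1·0, αω(v)=0·1, βω(u)=7·1; sum ≡ 1  ⇒  -1.
(a,b)_13: α=1, u≡12; β=2, v≡9 (mod 13); (12|13)=+1, (9|13)=+1; sign (−1)^0·+1^2·+1^1 = +1.
(a,b)_5: α=1, u≡2; β=-2, v≡2 (mod 5); (2|5)=-1, (2|5)=-1; sign (−1)^0·-1^-2·-1^1 = -1.
|Ram(-1365, -22)| = 6, even; anisotropic at {2, 3, 5, 7, 11, ∞}.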